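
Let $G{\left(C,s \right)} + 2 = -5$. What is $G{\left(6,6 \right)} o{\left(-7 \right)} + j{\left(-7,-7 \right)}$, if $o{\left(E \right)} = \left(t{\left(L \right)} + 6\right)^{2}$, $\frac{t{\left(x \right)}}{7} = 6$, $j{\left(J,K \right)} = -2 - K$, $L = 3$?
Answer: $-16123$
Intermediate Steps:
$G{\left(C,s \right)} = -7$ ($G{\left(C,s \right)} = -2 - 5 = -7$)
$t{\left(x \right)} = 42$ ($t{\left(x \right)} = 7 \cdot 6 = 42$)
$o{\left(E \right)} = 2304$ ($o{\left(E \right)} = \left(42 + 6\right)^{2} = 48^{2} = 2304$)
$G{\left(6,6 \right)} o{\left(-7 \right)} + j{\left(-7,-7 \right)} = \left(-7\right) 2304 - -5 = -16128 + \left(-2 + 7\right) = -16128 + 5 = -16123$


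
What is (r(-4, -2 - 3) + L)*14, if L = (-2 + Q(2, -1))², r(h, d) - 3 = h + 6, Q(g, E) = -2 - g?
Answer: 574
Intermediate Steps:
r(h, d) = 9 + h (r(h, d) = 3 + (h + 6) = 3 + (6 + h) = 9 + h)
L = 36 (L = (-2 + (-2 - 1*2))² = (-2 + (-2 - 2))² = (-2 - 4)² = (-6)² = 36)
(r(-4, -2 - 3) + L)*14 = ((9 - 4) + 36)*14 = (5 + 36)*14 = 41*14 = 574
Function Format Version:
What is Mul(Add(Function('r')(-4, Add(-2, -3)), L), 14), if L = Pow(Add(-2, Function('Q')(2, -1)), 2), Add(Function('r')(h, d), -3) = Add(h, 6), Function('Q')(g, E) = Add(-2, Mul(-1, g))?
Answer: 574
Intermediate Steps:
Function('r')(h, d) = Add(9, h) (Function('r')(h, d) = Add(3, Add(h, 6)) = Add(3, Add(6, h)) = Add(9, h))
L = 36 (L = Pow(Add(-2, Add(-2, Mul(-1, 2))), 2) = Pow(Add(-2, Add(-2, -2)), 2) = Pow(Add(-2, -4), 2) = Pow(-6, 2) = 36)
Mul(Add(Function('r')(-4, Add(-2, -3)), L), 14) = Mul(Add(Add(9, -4), 36), 14) = Mul(Add(5, 36), 14) = Mul(41, 14) = 574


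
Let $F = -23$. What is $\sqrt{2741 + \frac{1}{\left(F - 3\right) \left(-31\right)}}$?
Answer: $\frac{\sqrt{1780653082}}{806} \approx 52.355$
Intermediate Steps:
$\sqrt{2741 + \frac{1}{\left(F - 3\right) \left(-31\right)}} = \sqrt{2741 + \frac{1}{\left(-23 - 3\right) \left(-31\right)}} = \sqrt{2741 + \frac{1}{\left(-26\right) \left(-31\right)}} = \sqrt{2741 + \frac{1}{806}} = \sqrt{\frac{2209247}{806}} = \frac{\sqrt{1780653082}}{806}$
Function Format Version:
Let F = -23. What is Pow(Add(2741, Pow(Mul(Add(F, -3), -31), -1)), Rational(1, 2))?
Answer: Mul(Rational(1, 806), Pow(1780653082, Rational(1, 2))) ≈ 52.355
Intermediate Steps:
Pow(Add(2741, Pow(Mul(Add(F, -3), -31), -1)), Rational(1, 2)) = Pow(Add(2741, Pow(Mul(Add(-23, -3), -31), -1)), Rational(1, 2)) = Pow(Add(2741, Pow(Mul(-26, -31), -1)), Rational(1, 2)) = Pow(Add(2741, Pow(806, -1)), Rational(1, 2)) = Pow(Add(2741, Rational(1, 806)), Rational(1, 2)) = Pow(Rational(2209247, 806), Rational(1, 2)) = Mul(Rational(1, 806), Pow(1780653082, Rational(1, 2)))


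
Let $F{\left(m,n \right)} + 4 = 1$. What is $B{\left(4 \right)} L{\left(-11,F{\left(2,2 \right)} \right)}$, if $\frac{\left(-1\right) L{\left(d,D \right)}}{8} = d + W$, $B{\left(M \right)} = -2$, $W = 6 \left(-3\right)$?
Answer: $-464$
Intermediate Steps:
$W = -18$
$F{\left(m,n \right)} = -3$ ($F{\left(m,n \right)} = -4 + 1 = -3$)
$L{\left(d,D \right)} = 144 - 8 d$ ($L{\left(d,D \right)} = - 8 \left(d - 18\right) = - 8 \left(-18 + d\right) = 144 - 8 d$)
$B{\left(4 \right)} L{\left(-11,F{\left(2,2 \right)} \right)} = - 2 \left(144 - -88\right) = - 2 \left(144 + 88\right) = \left(-2\right) 232 = -464$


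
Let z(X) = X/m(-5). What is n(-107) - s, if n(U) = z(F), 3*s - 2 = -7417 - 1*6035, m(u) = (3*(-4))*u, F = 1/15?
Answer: 4035001/900 ≈ 4483.3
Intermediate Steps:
F = 1/15 ≈ 0.066667
m(u) = -12*u
s = -13450/3 (s = 2/3 + (-7417 - 1*6035)/3 = 2/3 + (-7417 - 6035)/3 = 2/3 + (1/3)*(-13452) = 2/3 - 4484 = -13450/3 ≈ -4483.3)
z(X) = X/60 (z(X) = X/((-12*(-5))) = X/60)
n(U) = 1/900 (n(U) = (1/60)*(1/15) = 1/900)
n(-107) - s = 1/900 - 1*(-13450/3) = 1/900 + 13450/3 = 4035001/900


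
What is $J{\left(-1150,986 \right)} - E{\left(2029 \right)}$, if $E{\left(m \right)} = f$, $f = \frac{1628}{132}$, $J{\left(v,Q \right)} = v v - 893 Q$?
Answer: $\frac{1325969}{3} \approx 4.4199 \cdot 10^{5}$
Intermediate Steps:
$J{\left(v,Q \right)} = v^{2} - 893 Q$
$f = \frac{37}{3}$ ($f = 1628 \cdot \frac{1}{132} = \frac{37}{3} \approx 12.333$)
$E{\left(m \right)} = \frac{37}{3}$
$J{\left(-1150,986 \right)} - E{\left(2029 \right)} = \left(\left(-1150\right)^{2} - 880498\right) - \frac{37}{3} = \left(1322500 - 880498\right) - \frac{37}{3} = 442002 - \frac{37}{3} = \frac{1325969}{3}$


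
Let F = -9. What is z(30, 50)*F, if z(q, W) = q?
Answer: -270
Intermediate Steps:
z(30, 50)*F = 30*(-9) = -270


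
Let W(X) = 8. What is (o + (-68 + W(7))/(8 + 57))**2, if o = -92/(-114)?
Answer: 7396/549081 ≈ 0.013470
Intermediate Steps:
o = 46/57 (o = -92*(-1/114) = 46/57 ≈ 0.80702)
(o + (-68 + W(7))/(8 + 57))**2 = (46/57 + (-68 + 8)/(8 + 57))**2 = (46/57 - 60/65)**2 = (46/57 - 60*1/65)**2 = (46/57 - 12/13)**2 = (-86/741)**2 = 7396/549081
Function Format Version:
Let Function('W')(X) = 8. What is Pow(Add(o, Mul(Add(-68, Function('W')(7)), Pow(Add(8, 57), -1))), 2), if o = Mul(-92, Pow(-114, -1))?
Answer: Rational(7396, 549081) ≈ 0.013470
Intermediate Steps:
o = Rational(46, 57) (o = Mul(-92, Rational(-1, 114)) = Rational(46, 57) ≈ 0.80702)
Pow(Add(o, Mul(Add(-68, Function('W')(7)), Pow(Add(8, 57), -1))), 2) = Pow(Add(Rational(46, 57), Mul(Add(-68, 8), Pow(Add(8, 57), -1))), 2) = Pow(Add(Rational(46, 57), Mul(-60, Pow(65, -1))), 2) = Pow(Add(Rational(46, 57), Mul(-60, Rational(1, 65))), 2) = Pow(Add(Rational(46, 57), Rational(-12, 13)), 2) = Pow(Rational(-86, 741), 2) = Rational(7396, 549081)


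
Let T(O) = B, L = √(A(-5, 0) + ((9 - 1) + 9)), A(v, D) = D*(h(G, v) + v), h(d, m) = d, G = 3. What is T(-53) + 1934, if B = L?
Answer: 1934 + √17 ≈ 1938.1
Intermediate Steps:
A(v, D) = D*(3 + v)
L = √17 (L = √(0*(3 - 5) + ((9 - 1) + 9)) = √(0*(-2) + (8 + 9)) = √(0 + 17) = √17 ≈ 4.1231)
B = √17 ≈ 4.1231
T(O) = √17
T(-53) + 1934 = √17 + 1934 = 1934 + √17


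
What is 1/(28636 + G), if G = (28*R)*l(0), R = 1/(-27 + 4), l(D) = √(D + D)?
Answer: 1/28636 ≈ 3.4921e-5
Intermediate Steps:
l(D) = √2*√D (l(D) = √(2*D) = √2*√D)
R = -1/23 (R = 1/(-23) = -1/23 ≈ -0.043478)
G = 0 (G = (28*(-1/23))*(√2*√0) = -28*√2*0/23 = -28/23*0 = 0)
1/(28636 + G) = 1/(28636 + 0) = 1/28636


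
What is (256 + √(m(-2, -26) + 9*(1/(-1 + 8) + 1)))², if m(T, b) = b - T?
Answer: 458656/7 + 2048*I*√42/7 ≈ 65522.0 + 1896.1*I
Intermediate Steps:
(256 + √(m(-2, -26) + 9*(1/(-1 + 8) + 1)))² = (256 + √((-26 - 1*(-2)) + 9*(1/(-1 + 8) + 1)))² = (256 + √((-26 + 2) + 9*(1/7 + 1)))² = (256 + √(-24 + 9*(⅐ + 1)))² = (256 + √(-24 + 9*(8/7)))² = (256 + √(-24 + 72/7))² = (256 + √(-96/7))² = (256 + 4*I*√42/7)²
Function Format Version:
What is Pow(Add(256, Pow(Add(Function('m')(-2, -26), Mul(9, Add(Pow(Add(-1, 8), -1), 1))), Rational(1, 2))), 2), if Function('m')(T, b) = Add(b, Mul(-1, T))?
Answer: Add(Rational(458656, 7), Mul(Rational(2048, 7), I, Pow(42, Rational(1, 2)))) ≈ Add(65522., Mul(1896.1, I))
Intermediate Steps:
Pow(Add(256, Pow(Add(Function('m')(-2, -26), Mul(9, Add(Pow(Add(-1, 8), -1), 1))), Rational(1, 2))), 2) = Pow(Add(256, Pow(Add(Add(-26, Mul(-1, -2)), Mul(9, Add(Pow(Add(-1, 8), -1), 1))), Rational(1, 2))), 2) = Pow(Add(256, Pow(Add(Add(-26, 2), Mul(9, Add(Pow(7, -1), 1))), Rational(1, 2))), 2) = Pow(Add(256, Pow(Add(-24, Mul(9, Add(Rational(1, 7), 1))), Rational(1, 2))), 2) = Pow(Add(256, Pow(Add(-24, Mul(9, Rational(8, 7))), Rational(1, 2))), 2) = Pow(Add(256, Pow(Add(-24, Rational(72, 7)), Rational(1, 2))), 2) = Pow(Add(256, Pow(Rational(-96, 7), Rational(1, 2))), 2) = Pow(Add(256, Mul(Rational(4, 7), I, Pow(42, Rational(1, 2)))), 2)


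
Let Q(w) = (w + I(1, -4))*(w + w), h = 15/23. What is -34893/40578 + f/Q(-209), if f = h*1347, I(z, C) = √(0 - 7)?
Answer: -11550461529/13591249424 + 20205*I*√7/420016432 ≈ -0.84985 + 0.00012727*I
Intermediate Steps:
h = 15/23 (h = 15*(1/23) = 15/23 ≈ 0.65217)
I(z, C) = I*√7 (I(z, C) = √(-7) = I*√7)
Q(w) = 2*w*(w + I*√7) (Q(w) = (w + I*√7)*(w + w) = (w + I*√7)*(2*w) = 2*w*(w + I*√7))
f = 20205/23 (f = (15/23)*1347 = 20205/23 ≈ 878.48)
-34893/40578 + f/Q(-209) = -34893/40578 + 20205/(23*((2*(-209)*(-209 + I*√7)))) = -34893*1/40578 + 20205/(23*(87362 - 418*I*√7)) = -11631/13526 + 20205/(23*(87362 - 418*I*√7))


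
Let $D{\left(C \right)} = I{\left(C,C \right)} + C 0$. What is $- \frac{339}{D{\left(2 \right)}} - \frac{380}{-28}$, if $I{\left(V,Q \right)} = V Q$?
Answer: $- \frac{1993}{28} \approx -71.179$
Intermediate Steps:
$I{\left(V,Q \right)} = Q V$
$D{\left(C \right)} = C^{2}$ ($D{\left(C \right)} = C C + C 0 = C^{2} + 0 = C^{2}$)
$- \frac{339}{D{\left(2 \right)}} - \frac{380}{-28} = - \frac{339}{2^{2}} - \frac{380}{-28} = - \frac{339}{4} - - \frac{95}{7} = \left(-339\right) \frac{1}{4} + \frac{95}{7} = - \frac{339}{4} + \frac{95}{7} = - \frac{1993}{28}$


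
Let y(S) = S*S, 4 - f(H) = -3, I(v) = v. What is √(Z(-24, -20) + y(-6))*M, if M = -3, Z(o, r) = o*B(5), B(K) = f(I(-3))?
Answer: -6*I*√33 ≈ -34.467*I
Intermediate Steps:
f(H) = 7 (f(H) = 4 - 1*(-3) = 4 + 3 = 7)
B(K) = 7
Z(o, r) = 7*o (Z(o, r) = o*7 = 7*o)
y(S) = S²
√(Z(-24, -20) + y(-6))*M = √(7*(-24) + (-6)²)*(-3) = √(-168 + 36)*(-3) = √(-132)*(-3) = (2*I*√33)*(-3) = -6*I*√33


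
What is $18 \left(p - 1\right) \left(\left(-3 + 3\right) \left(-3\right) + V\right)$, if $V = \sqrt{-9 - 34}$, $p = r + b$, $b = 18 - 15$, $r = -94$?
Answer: $- 1656 i \sqrt{43} \approx - 10859.0 i$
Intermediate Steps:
$b = 3$ ($b = 18 - 15 = 3$)
$p = -91$ ($p = -94 + 3 = -91$)
$V = i \sqrt{43}$ ($V = \sqrt{-43} = i \sqrt{43} \approx 6.5574 i$)
$18 \left(p - 1\right) \left(\left(-3 + 3\right) \left(-3\right) + V\right) = 18 \left(-91 - 1\right) \left(\left(-3 + 3\right) \left(-3\right) + i \sqrt{43}\right) = 18 \left(- 92 \left(0 \left(-3\right) + i \sqrt{43}\right)\right) = 18 \left(- 92 \left(0 + i \sqrt{43}\right)\right) = 18 \left(- 92 i \sqrt{43}\right) = - 1656 i \sqrt{43}$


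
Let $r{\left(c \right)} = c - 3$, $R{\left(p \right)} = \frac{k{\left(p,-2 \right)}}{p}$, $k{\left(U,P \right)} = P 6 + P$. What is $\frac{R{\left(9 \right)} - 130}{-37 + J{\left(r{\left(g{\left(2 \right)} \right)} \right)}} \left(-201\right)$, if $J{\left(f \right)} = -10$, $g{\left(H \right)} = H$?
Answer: $- \frac{79328}{141} \approx -562.61$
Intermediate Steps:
$k{\left(U,P \right)} = 7 P$ ($k{\left(U,P \right)} = 6 P + P = 7 P$)
$R{\left(p \right)} = - \frac{14}{p}$ ($R{\left(p \right)} = \frac{7 \left(-2\right)}{p} = - \frac{14}{p}$)
$r{\left(c \right)} = -3 + c$ ($r{\left(c \right)} = c - 3 = -3 + c$)
$\frac{R{\left(9 \right)} - 130}{-37 + J{\left(r{\left(g{\left(2 \right)} \right)} \right)}} \left(-201\right) = \frac{- \frac{14}{9} - 130}{-37 - 10} \left(-201\right) = \frac{\left(-14\right) \frac{1}{9} - 130}{-47} \left(-201\right) = \left(- \frac{14}{9} - 130\right) \left(- \frac{1}{47}\right) \left(-201\right) = \left(- \frac{1184}{9}\right) \left(- \frac{1}{47}\right) \left(-201\right) = \frac{1184}{423} \left(-201\right) = - \frac{79328}{141}$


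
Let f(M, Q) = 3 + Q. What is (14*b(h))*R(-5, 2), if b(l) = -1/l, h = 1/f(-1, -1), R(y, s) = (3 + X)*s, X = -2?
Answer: -56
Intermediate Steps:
R(y, s) = s (R(y, s) = (3 - 2)*s = 1*s = s)
h = ½ (h = 1/(3 - 1) = 1/2 = ½ ≈ 0.50000)
(14*b(h))*R(-5, 2) = (14*(-1/½))*2 = (14*(-1*2))*2 = (14*(-2))*2 = -28*2 = -56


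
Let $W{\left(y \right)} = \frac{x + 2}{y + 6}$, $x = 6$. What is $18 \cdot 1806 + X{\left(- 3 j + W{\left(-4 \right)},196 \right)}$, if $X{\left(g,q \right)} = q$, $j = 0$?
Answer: $32704$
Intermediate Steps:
$W{\left(y \right)} = \frac{8}{6 + y}$ ($W{\left(y \right)} = \frac{6 + 2}{y + 6} = \frac{8}{6 + y}$)
$18 \cdot 1806 + X{\left(- 3 j + W{\left(-4 \right)},196 \right)} = 18 \cdot 1806 + 196 = 32508 + 196 = 32704$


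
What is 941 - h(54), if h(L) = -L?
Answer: 995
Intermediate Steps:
941 - h(54) = 941 - (-1)*54 = 941 - 1*(-54) = 941 + 54 = 995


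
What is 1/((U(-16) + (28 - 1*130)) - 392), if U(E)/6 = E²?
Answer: 1/1042 ≈ 0.00095969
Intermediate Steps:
U(E) = 6*E²
1/((U(-16) + (28 - 1*130)) - 392) = 1/((6*(-16)² + (28 - 1*130)) - 392) = 1/((6*256 + (28 - 130)) - 392) = 1/((1536 - 102) - 392) = 1/(1434 - 392) = 1/1042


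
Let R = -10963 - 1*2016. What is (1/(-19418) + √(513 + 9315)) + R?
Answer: -252026223/19418 + 6*√273 ≈ -12880.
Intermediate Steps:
R = -12979 (R = -10963 - 2016 = -12979)
(1/(-19418) + √(513 + 9315)) + R = (1/(-19418) + √(513 + 9315)) - 12979 = (-1/19418 + √9828) - 12979 = (-1/19418 + 6*√273) - 12979 = -252026223/19418 + 6*√273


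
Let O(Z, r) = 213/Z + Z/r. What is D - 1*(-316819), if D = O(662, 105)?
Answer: 22022549299/69510 ≈ 3.1683e+5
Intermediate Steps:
D = 460609/69510 (D = 213/662 + 662/105 = 460609/69510 ≈ 6.6265)
D - 1*(-316819) = 460609/69510 - 1*(-316819) = 460609/69510 + 316819 = 22022549299/69510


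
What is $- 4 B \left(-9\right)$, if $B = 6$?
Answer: $216$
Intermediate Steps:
$- 4 B \left(-9\right) = \left(-4\right) 6 \left(-9\right) = \left(-24\right) \left(-9\right) = 216$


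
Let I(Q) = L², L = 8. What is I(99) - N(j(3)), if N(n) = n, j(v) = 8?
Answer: 56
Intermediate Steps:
I(Q) = 64 (I(Q) = 8² = 64)
I(99) - N(j(3)) = 64 - 1*8 = 64 - 8 = 56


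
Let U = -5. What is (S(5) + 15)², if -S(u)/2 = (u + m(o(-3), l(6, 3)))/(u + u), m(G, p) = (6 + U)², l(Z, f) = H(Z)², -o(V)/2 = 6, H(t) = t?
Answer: 4761/25 ≈ 190.44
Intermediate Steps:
o(V) = -12 (o(V) = -2*6 = -12)
l(Z, f) = Z²
m(G, p) = 1 (m(G, p) = (6 - 5)² = 1² = 1)
S(u) = -(1 + u)/u (S(u) = -2*(u + 1)/(u + u) = -2*(1 + u)/(2*u) = -2*(1 + u)*1/(2*u) = -(1 + u)/u)
(S(5) + 15)² = ((-1 - 1*5)/5 + 15)² = ((-1 - 5)/5 + 15)² = ((⅕)*(-6) + 15)² = (-6/5 + 15)² = (69/5)² = 4761/25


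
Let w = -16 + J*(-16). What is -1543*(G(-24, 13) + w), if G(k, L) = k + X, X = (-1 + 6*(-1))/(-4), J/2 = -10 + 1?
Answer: -1541457/4 ≈ -3.8536e+5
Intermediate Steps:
J = -18 (J = 2*(-10 + 1) = 2*(-9) = -18)
X = 7/4 (X = (-1 - 6)*(-¼) = -7*(-¼) = 7/4 ≈ 1.7500)
G(k, L) = 7/4 + k (G(k, L) = k + 7/4 = 7/4 + k)
w = 272 (w = -16 - 18*(-16) = -16 + 288 = 272)
-1543*(G(-24, 13) + w) = -1543*((7/4 - 24) + 272) = -1543*(-89/4 + 272) = -1543*999/4 = -1541457/4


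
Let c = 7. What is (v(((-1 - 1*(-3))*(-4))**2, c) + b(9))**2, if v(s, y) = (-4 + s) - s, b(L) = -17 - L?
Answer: 900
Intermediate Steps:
v(s, y) = -4
(v(((-1 - 1*(-3))*(-4))**2, c) + b(9))**2 = (-4 + (-17 - 1*9))**2 = (-4 + (-17 - 9))**2 = (-4 - 26)**2 = (-30)**2 = 900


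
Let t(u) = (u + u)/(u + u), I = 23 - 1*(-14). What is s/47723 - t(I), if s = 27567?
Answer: -20156/47723 ≈ -0.42235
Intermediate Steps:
I = 37 (I = 23 + 14 = 37)
t(u) = 1 (t(u) = (2*u)/((2*u)) = (2*u)*(1/(2*u)) = 1)
s/47723 - t(I) = 27567/47723 - 1*1 = 27567*(1/47723) - 1 = 27567/47723 - 1 = -20156/47723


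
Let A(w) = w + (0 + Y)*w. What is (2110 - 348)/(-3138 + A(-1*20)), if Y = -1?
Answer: -881/1569 ≈ -0.56150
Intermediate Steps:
A(w) = 0 (A(w) = w + (0 - 1)*w = w - w = 0)
(2110 - 348)/(-3138 + A(-1*20)) = (2110 - 348)/(-3138 + 0) = 1762/(-3138) = 1762*(-1/3138) = -881/1569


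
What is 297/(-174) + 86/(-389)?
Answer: -43499/22562 ≈ -1.9280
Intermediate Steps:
297/(-174) + 86/(-389) = 297*(-1/174) + 86*(-1/389) = -99/58 - 86/389 = -43499/22562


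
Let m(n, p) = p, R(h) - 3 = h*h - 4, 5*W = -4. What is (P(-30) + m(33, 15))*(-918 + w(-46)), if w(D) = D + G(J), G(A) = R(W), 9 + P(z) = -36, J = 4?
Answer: 144654/5 ≈ 28931.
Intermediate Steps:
W = -⅘ (W = (⅕)*(-4) = -⅘ ≈ -0.80000)
R(h) = -1 + h² (R(h) = 3 + (h*h - 4) = 3 + (h² - 4) = 3 + (-4 + h²) = -1 + h²)
P(z) = -45 (P(z) = -9 - 36 = -45)
G(A) = -9/25 (G(A) = -1 + (-⅘)² = -1 + 16/25 = -9/25)
w(D) = -9/25 + D (w(D) = D - 9/25 = -9/25 + D)
(P(-30) + m(33, 15))*(-918 + w(-46)) = (-45 + 15)*(-918 + (-9/25 - 46)) = -30*(-918 - 1159/25) = -30*(-24109/25) = 144654/5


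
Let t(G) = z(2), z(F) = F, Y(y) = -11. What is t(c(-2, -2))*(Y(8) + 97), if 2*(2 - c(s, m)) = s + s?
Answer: 172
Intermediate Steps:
c(s, m) = 2 - s (c(s, m) = 2 - (s + s)/2 = 2 - s)
t(G) = 2
t(c(-2, -2))*(Y(8) + 97) = 2*(-11 + 97) = 2*86 = 172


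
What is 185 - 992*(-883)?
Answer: 876121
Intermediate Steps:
185 - 992*(-883) = 185 + 875936 = 876121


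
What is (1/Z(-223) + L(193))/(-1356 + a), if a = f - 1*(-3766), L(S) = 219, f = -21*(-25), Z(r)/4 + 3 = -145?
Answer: 129647/1737520 ≈ 0.074616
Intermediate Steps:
Z(r) = -592 (Z(r) = -12 + 4*(-145) = -12 - 580 = -592)
f = 525
a = 4291 (a = 525 - 1*(-3766) = 525 + 3766 = 4291)
(1/Z(-223) + L(193))/(-1356 + a) = (1/(-592) + 219)/(-1356 + 4291) = (-1/592 + 219)/2935 = (129647/592)*(1/2935) = 129647/1737520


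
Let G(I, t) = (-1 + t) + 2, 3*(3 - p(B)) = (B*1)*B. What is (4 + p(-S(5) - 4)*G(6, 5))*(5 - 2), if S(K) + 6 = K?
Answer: 12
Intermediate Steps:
S(K) = -6 + K
p(B) = 3 - B**2/3 (p(B) = 3 - B*1*B/3 = 3 - B*B/3 = 3 - B**2/3)
G(I, t) = 1 + t
(4 + p(-S(5) - 4)*G(6, 5))*(5 - 2) = (4 + (3 - (-(-6 + 5) - 4)**2/3)*(1 + 5))*(5 - 2) = (4 + (3 - (-1*(-1) - 4)**2/3)*6)*3 = (4 + (3 - (1 - 4)**2/3)*6)*3 = (4 + (3 - 1/3*(-3)**2)*6)*3 = (4 + (3 - 1/3*9)*6)*3 = (4 + (3 - 3)*6)*3 = (4 + 0*6)*3 = (4 + 0)*3 = 4*3 = 12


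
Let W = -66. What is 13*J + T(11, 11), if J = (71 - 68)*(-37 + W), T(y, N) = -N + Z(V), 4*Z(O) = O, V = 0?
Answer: -4028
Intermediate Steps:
Z(O) = O/4
T(y, N) = -N (T(y, N) = -N + (1/4)*0 = -N + 0 = -N)
J = -309 (J = (71 - 68)*(-37 - 66) = 3*(-103) = -309)
13*J + T(11, 11) = 13*(-309) - 1*11 = -4017 - 11 = -4028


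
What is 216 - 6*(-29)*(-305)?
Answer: -52854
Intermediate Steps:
216 - 6*(-29)*(-305) = 216 + 174*(-305) = 216 - 53070 = -52854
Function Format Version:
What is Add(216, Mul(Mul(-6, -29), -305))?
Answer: -52854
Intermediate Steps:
Add(216, Mul(Mul(-6, -29), -305)) = Add(216, Mul(174, -305)) = Add(216, -53070) = -52854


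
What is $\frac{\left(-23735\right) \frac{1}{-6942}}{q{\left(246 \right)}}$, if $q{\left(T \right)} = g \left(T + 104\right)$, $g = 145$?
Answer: $\frac{4747}{70461300} \approx 6.737 \cdot 10^{-5}$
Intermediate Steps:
$q{\left(T \right)} = 15080 + 145 T$ ($q{\left(T \right)} = 145 \left(T + 104\right) = 145 \left(104 + T\right) = 15080 + 145 T$)
$\frac{\left(-23735\right) \frac{1}{-6942}}{q{\left(246 \right)}} = \frac{\left(-23735\right) \frac{1}{-6942}}{15080 + 145 \cdot 246} = \frac{\left(-23735\right) \left(- \frac{1}{6942}\right)}{15080 + 35670} = \frac{23735}{6942 \cdot 50750} = \frac{23735}{6942} \cdot \frac{1}{50750} = \frac{4747}{70461300}$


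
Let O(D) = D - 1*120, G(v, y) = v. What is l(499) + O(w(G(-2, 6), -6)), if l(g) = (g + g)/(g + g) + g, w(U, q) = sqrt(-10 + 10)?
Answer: 380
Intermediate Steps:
w(U, q) = 0 (w(U, q) = sqrt(0) = 0)
l(g) = 1 + g (l(g) = (2*g)/((2*g)) + g = (2*g)*(1/(2*g)) + g = 1 + g)
O(D) = -120 + D (O(D) = D - 120 = -120 + D)
l(499) + O(w(G(-2, 6), -6)) = (1 + 499) + (-120 + 0) = 500 - 120 = 380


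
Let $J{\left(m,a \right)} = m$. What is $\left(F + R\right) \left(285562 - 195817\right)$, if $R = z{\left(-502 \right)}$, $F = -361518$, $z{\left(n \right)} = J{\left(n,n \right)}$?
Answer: $-32489484900$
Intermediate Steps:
$z{\left(n \right)} = n$
$R = -502$
$\left(F + R\right) \left(285562 - 195817\right) = \left(-361518 - 502\right) \left(285562 - 195817\right) = \left(-362020\right) 89745 = -32489484900$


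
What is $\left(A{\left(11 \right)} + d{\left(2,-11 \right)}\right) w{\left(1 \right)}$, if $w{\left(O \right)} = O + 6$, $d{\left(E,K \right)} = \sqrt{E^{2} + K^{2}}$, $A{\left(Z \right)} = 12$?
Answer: $84 + 35 \sqrt{5} \approx 162.26$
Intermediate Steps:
$w{\left(O \right)} = 6 + O$
$\left(A{\left(11 \right)} + d{\left(2,-11 \right)}\right) w{\left(1 \right)} = \left(12 + \sqrt{2^{2} + \left(-11\right)^{2}}\right) \left(6 + 1\right) = \left(12 + \sqrt{4 + 121}\right) 7 = \left(12 + \sqrt{125}\right) 7 = \left(12 + 5 \sqrt{5}\right) 7 = 84 + 35 \sqrt{5}$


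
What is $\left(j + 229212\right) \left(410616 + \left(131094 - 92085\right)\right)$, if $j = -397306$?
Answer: $-75579264750$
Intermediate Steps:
$\left(j + 229212\right) \left(410616 + \left(131094 - 92085\right)\right) = \left(-397306 + 229212\right) \left(410616 + \left(131094 - 92085\right)\right) = - 168094 \left(410616 + 39009\right) = \left(-168094\right) 449625 = -75579264750$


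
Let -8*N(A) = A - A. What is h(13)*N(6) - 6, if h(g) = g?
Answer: -6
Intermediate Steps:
N(A) = 0 (N(A) = -(A - A)/8 = -1/8*0 = 0)
h(13)*N(6) - 6 = 13*0 - 6 = 0 - 6 = -6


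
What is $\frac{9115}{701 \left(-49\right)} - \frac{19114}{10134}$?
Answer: $- \frac{374459098}{174046383} \approx -2.1515$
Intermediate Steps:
$\frac{9115}{701 \left(-49\right)} - \frac{19114}{10134} = \frac{9115}{-34349} - \frac{9557}{5067} = 9115 \left(- \frac{1}{34349}\right) - \frac{9557}{5067} = - \frac{9115}{34349} - \frac{9557}{5067} = - \frac{374459098}{174046383}$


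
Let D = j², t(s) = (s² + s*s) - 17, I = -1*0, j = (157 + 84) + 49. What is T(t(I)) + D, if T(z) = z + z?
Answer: 84066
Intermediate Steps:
j = 290 (j = 241 + 49 = 290)
I = 0
t(s) = -17 + 2*s² (t(s) = (s² + s²) - 17 = 2*s² - 17 = -17 + 2*s²)
T(z) = 2*z
D = 84100 (D = 290² = 84100)
T(t(I)) + D = 2*(-17 + 2*0²) + 84100 = 2*(-17 + 2*0) + 84100 = 2*(-17 + 0) + 84100 = 2*(-17) + 84100 = -34 + 84100 = 84066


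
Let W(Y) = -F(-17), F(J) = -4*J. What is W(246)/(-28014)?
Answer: 34/14007 ≈ 0.0024274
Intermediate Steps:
W(Y) = -68 (W(Y) = -(-4)*(-17) = -1*68 = -68)
W(246)/(-28014) = -68/(-28014) = -68*(-1/28014) = 34/14007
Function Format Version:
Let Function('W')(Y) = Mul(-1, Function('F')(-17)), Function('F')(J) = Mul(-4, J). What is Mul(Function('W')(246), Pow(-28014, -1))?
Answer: Rational(34, 14007) ≈ 0.0024274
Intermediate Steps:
Function('W')(Y) = -68 (Function('W')(Y) = Mul(-1, Mul(-4, -17)) = Mul(-1, 68) = -68)
Mul(Function('W')(246), Pow(-28014, -1)) = Mul(-68, Pow(-28014, -1)) = Mul(-68, Rational(-1, 28014)) = Rational(34, 14007)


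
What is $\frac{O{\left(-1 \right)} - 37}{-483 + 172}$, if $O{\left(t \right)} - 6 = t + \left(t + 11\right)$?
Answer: $\frac{22}{311} \approx 0.07074$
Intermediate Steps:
$O{\left(t \right)} = 17 + 2 t$ ($O{\left(t \right)} = 6 + \left(t + \left(t + 11\right)\right) = 6 + \left(t + \left(11 + t\right)\right) = 6 + \left(11 + 2 t\right) = 17 + 2 t$)
$\frac{O{\left(-1 \right)} - 37}{-483 + 172} = \frac{\left(17 + 2 \left(-1\right)\right) - 37}{-483 + 172} = \frac{\left(17 - 2\right) - 37}{-311} = \left(15 - 37\right) \left(- \frac{1}{311}\right) = \left(-22\right) \left(- \frac{1}{311}\right) = \frac{22}{311}$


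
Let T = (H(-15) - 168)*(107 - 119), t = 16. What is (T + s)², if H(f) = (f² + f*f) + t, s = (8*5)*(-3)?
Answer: 13660416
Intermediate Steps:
s = -120 (s = 40*(-3) = -120)
H(f) = 16 + 2*f² (H(f) = (f² + f*f) + 16 = (f² + f²) + 16 = 2*f² + 16 = 16 + 2*f²)
T = -3576 (T = ((16 + 2*(-15)²) - 168)*(107 - 119) = ((16 + 2*225) - 168)*(-12) = ((16 + 450) - 168)*(-12) = (466 - 168)*(-12) = 298*(-12) = -3576)
(T + s)² = (-3576 - 120)² = (-3696)² = 13660416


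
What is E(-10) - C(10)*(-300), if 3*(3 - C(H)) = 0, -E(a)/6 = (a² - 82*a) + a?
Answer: -4560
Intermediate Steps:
E(a) = -6*a² + 486*a (E(a) = -6*((a² - 82*a) + a) = -6*(a² - 81*a) = -6*a² + 486*a)
C(H) = 3 (C(H) = 3 - ⅓*0 = 3 + 0 = 3)
E(-10) - C(10)*(-300) = 6*(-10)*(81 - 1*(-10)) - 3*(-300) = 6*(-10)*(81 + 10) - 1*(-900) = 6*(-10)*91 + 900 = -5460 + 900 = -4560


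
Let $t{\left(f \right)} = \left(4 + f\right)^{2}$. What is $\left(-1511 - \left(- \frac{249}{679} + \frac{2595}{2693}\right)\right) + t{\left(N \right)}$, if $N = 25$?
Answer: $- \frac{1226217938}{1828547} \approx -670.6$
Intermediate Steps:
$\left(-1511 - \left(- \frac{249}{679} + \frac{2595}{2693}\right)\right) + t{\left(N \right)} = \left(-1511 - \left(- \frac{249}{679} + \frac{2595}{2693}\right)\right) + \left(4 + 25\right)^{2} = \left(-1511 - \frac{1091448}{1828547}\right) + 29^{2} = \left(-1511 + \left(\frac{249}{679} - \frac{2595}{2693}\right)\right) + 841 = \left(-1511 - \frac{1091448}{1828547}\right) + 841 = - \frac{2764025965}{1828547} + 841 = - \frac{1226217938}{1828547}$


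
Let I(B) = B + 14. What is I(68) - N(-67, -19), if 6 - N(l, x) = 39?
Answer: 115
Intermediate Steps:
I(B) = 14 + B
N(l, x) = -33 (N(l, x) = 6 - 1*39 = 6 - 39 = -33)
I(68) - N(-67, -19) = (14 + 68) - 1*(-33) = 82 + 33 = 115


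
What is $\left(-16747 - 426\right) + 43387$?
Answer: $26214$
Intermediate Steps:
$\left(-16747 - 426\right) + 43387 = -17173 + 43387 = 26214$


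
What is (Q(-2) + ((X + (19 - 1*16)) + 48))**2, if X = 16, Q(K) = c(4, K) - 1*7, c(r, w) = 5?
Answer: 4225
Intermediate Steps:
Q(K) = -2 (Q(K) = 5 - 1*7 = 5 - 7 = -2)
(Q(-2) + ((X + (19 - 1*16)) + 48))**2 = (-2 + ((16 + (19 - 1*16)) + 48))**2 = (-2 + ((16 + (19 - 16)) + 48))**2 = (-2 + ((16 + 3) + 48))**2 = (-2 + (19 + 48))**2 = (-2 + 67)**2 = 65**2 = 4225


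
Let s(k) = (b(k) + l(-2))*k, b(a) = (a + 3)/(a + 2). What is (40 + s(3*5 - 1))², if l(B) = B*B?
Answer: 786769/64 ≈ 12293.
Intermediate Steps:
l(B) = B²
b(a) = (3 + a)/(2 + a)
s(k) = k*(4 + (3 + k)/(2 + k)) (s(k) = ((3 + k)/(2 + k) + (-2)²)*k = ((3 + k)/(2 + k) + 4)*k = (4 + (3 + k)/(2 + k))*k = k*(4 + (3 + k)/(2 + k)))
(40 + s(3*5 - 1))² = (40 + (3*5 - 1)*(11 + 5*(3*5 - 1))/(2 + (3*5 - 1)))² = (40 + (15 - 1)*(11 + 5*(15 - 1))/(2 + (15 - 1)))² = (40 + 14*(11 + 5*14)/(2 + 14))² = (40 + 14*(11 + 70)/16)² = (40 + 14*(1/16)*81)² = (40 + 567/8)² = (887/8)² = 786769/64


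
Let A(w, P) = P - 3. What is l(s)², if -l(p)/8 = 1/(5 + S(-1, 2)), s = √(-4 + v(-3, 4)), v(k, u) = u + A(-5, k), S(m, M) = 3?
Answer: 1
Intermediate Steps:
A(w, P) = -3 + P
v(k, u) = -3 + k + u (v(k, u) = u + (-3 + k) = -3 + k + u)
s = I*√6 (s = √(-4 + (-3 - 3 + 4)) = √(-4 - 2) = √(-6) = I*√6 ≈ 2.4495*I)
l(p) = -1 (l(p) = -8/(5 + 3) = -8/8 = -8*⅛ = -1)
l(s)² = (-1)² = 1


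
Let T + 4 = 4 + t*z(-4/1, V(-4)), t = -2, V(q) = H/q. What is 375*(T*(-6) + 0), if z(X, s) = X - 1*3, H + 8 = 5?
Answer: -31500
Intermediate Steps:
H = -3 (H = -8 + 5 = -3)
V(q) = -3/q
z(X, s) = -3 + X (z(X, s) = X - 3 = -3 + X)
T = 14 (T = -4 + (4 - 2*(-3 - 4/1)) = -4 + (4 - 2*(-3 - 4*1)) = -4 + (4 - 2*(-3 - 4)) = -4 + (4 - 2*(-7)) = -4 + (4 + 14) = -4 + 18 = 14)
375*(T*(-6) + 0) = 375*(14*(-6) + 0) = 375*(-84 + 0) = 375*(-84) = -31500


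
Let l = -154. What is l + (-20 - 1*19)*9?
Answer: -505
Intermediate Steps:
l + (-20 - 1*19)*9 = -154 + (-20 - 1*19)*9 = -154 + (-20 - 19)*9 = -154 - 39*9 = -154 - 351 = -505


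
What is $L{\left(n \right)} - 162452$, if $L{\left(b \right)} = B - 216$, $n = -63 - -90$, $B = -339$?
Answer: $-163007$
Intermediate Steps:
$n = 27$ ($n = -63 + 90 = 27$)
$L{\left(b \right)} = -555$ ($L{\left(b \right)} = -339 - 216 = -555$)
$L{\left(n \right)} - 162452 = -555 - 162452 = -163007$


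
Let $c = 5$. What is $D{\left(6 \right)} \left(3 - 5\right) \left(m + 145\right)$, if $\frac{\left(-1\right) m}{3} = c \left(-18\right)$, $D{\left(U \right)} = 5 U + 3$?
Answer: $-27390$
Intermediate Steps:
$D{\left(U \right)} = 3 + 5 U$
$m = 270$ ($m = - 3 \cdot 5 \left(-18\right) = \left(-3\right) \left(-90\right) = 270$)
$D{\left(6 \right)} \left(3 - 5\right) \left(m + 145\right) = \left(3 + 5 \cdot 6\right) \left(3 - 5\right) \left(270 + 145\right) = \left(3 + 30\right) \left(3 - 5\right) 415 = 33 \left(3 - 5\right) 415 = 33 \left(-2\right) 415 = \left(-66\right) 415 = -27390$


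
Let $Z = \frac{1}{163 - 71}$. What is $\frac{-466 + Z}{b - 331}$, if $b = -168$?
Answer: $\frac{42871}{45908} \approx 0.93385$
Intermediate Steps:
$Z = \frac{1}{92} \approx 0.01087$
$\frac{-466 + Z}{b - 331} = \frac{-466 + \frac{1}{92}}{-168 - 331} = - \frac{42871}{92 \left(-499\right)} = \left(- \frac{42871}{92}\right) \left(- \frac{1}{499}\right) = \frac{42871}{45908}$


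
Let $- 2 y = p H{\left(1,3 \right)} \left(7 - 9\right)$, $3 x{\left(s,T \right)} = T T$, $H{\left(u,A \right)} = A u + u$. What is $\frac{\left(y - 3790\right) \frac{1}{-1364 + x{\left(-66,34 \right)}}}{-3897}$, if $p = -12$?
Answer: $- \frac{1919}{1906932} \approx -0.0010063$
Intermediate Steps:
$H{\left(u,A \right)} = u + A u$
$x{\left(s,T \right)} = \frac{T^{2}}{3}$ ($x{\left(s,T \right)} = \frac{T T}{3} = \frac{T^{2}}{3}$)
$y = -48$ ($y = - \frac{- 12 \cdot 1 \left(1 + 3\right) \left(7 - 9\right)}{2} = - \frac{- 12 \cdot 1 \cdot 4 \left(7 - 9\right)}{2} = - \frac{\left(-12\right) 4 \left(-2\right)}{2} = - \frac{\left(-48\right) \left(-2\right)}{2} = \left(- \frac{1}{2}\right) 96 = -48$)
$\frac{\left(y - 3790\right) \frac{1}{-1364 + x{\left(-66,34 \right)}}}{-3897} = \frac{\left(-48 - 3790\right) \frac{1}{-1364 + \frac{34^{2}}{3}}}{-3897} = - \frac{3838}{-1364 + \frac{1}{3} \cdot 1156} \left(- \frac{1}{3897}\right) = - \frac{3838}{-1364 + \frac{1156}{3}} \left(- \frac{1}{3897}\right) = - \frac{3838}{- \frac{2936}{3}} \left(- \frac{1}{3897}\right) = \left(-3838\right) \left(- \frac{3}{2936}\right) \left(- \frac{1}{3897}\right) = \frac{5757}{1468} \left(- \frac{1}{3897}\right) = - \frac{1919}{1906932}$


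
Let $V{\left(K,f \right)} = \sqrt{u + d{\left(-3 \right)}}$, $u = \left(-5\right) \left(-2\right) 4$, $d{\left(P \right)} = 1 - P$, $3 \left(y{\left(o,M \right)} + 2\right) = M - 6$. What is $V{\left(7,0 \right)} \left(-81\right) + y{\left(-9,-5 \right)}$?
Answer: $- \frac{17}{3} - 162 \sqrt{11} \approx -542.96$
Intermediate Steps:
$y{\left(o,M \right)} = -4 + \frac{M}{3}$ ($y{\left(o,M \right)} = -2 + \frac{M - 6}{3} = -2 + \frac{-6 + M}{3} = -2 + \left(-2 + \frac{M}{3}\right) = -4 + \frac{M}{3}$)
$u = 40$ ($u = 10 \cdot 4 = 40$)
$V{\left(K,f \right)} = 2 \sqrt{11}$ ($V{\left(K,f \right)} = \sqrt{40 + \left(1 - -3\right)} = \sqrt{40 + \left(1 + 3\right)} = \sqrt{40 + 4} = \sqrt{44} = 2 \sqrt{11}$)
$V{\left(7,0 \right)} \left(-81\right) + y{\left(-9,-5 \right)} = 2 \sqrt{11} \left(-81\right) + \left(-4 + \frac{1}{3} \left(-5\right)\right) = - 162 \sqrt{11} - \frac{17}{3} = - \frac{17}{3} - 162 \sqrt{11}$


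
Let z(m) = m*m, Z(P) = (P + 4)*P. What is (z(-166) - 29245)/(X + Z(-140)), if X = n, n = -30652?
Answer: 1689/11612 ≈ 0.14545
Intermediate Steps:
X = -30652
Z(P) = P*(4 + P) (Z(P) = (4 + P)*P = P*(4 + P))
z(m) = m**2
(z(-166) - 29245)/(X + Z(-140)) = ((-166)**2 - 29245)/(-30652 - 140*(4 - 140)) = (27556 - 29245)/(-30652 - 140*(-136)) = -1689/(-30652 + 19040) = -1689/(-11612) = -1689*(-1/11612) = 1689/11612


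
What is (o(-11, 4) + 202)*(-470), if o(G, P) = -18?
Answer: -86480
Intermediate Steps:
(o(-11, 4) + 202)*(-470) = (-18 + 202)*(-470) = 184*(-470) = -86480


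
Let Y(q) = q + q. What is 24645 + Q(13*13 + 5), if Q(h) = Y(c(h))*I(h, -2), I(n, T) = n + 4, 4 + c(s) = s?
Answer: 85165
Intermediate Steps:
c(s) = -4 + s
I(n, T) = 4 + n
Y(q) = 2*q
Q(h) = (-8 + 2*h)*(4 + h) (Q(h) = (2*(-4 + h))*(4 + h) = (-8 + 2*h)*(4 + h))
24645 + Q(13*13 + 5) = 24645 + (-32 + 2*(13*13 + 5)²) = 24645 + (-32 + 2*(169 + 5)²) = 24645 + (-32 + 2*174²) = 24645 + (-32 + 2*30276) = 24645 + (-32 + 60552) = 24645 + 60520 = 85165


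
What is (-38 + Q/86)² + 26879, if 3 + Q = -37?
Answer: 52434987/1849 ≈ 28359.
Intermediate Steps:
Q = -40 (Q = -3 - 37 = -40)
(-38 + Q/86)² + 26879 = (-38 - 40/86)² + 26879 = (-38 - 40*1/86)² + 26879 = (-38 - 20/43)² + 26879 = (-1654/43)² + 26879 = 2735716/1849 + 26879 = 52434987/1849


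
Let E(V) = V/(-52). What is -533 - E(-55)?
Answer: -27771/52 ≈ -534.06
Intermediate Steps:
E(V) = -V/52 (E(V) = V*(-1/52) = -V/52)
-533 - E(-55) = -533 - (-1)*(-55)/52 = -533 - 1*55/52 = -533 - 55/52 = -27771/52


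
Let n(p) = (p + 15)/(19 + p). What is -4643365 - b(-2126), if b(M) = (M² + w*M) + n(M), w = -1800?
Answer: -27370018498/2107 ≈ -1.2990e+7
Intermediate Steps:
n(p) = (15 + p)/(19 + p)
b(M) = M² - 1800*M + (15 + M)/(19 + M) (b(M) = (M² - 1800*M) + (15 + M)/(19 + M) = M² - 1800*M + (15 + M)/(19 + M))
-4643365 - b(-2126) = -4643365 - (15 - 2126 - 2126*(-1800 - 2126)*(19 - 2126))/(19 - 2126) = -4643365 - (15 - 2126 - 2126*(-3926)*(-2107))/(-2107) = -4643365 - (-1)*(15 - 2126 - 17586446332)/2107 = -4643365 - (-1)*(-17586448443)/2107 = -4643365 - 1*17586448443/2107 = -4643365 - 17586448443/2107 = -27370018498/2107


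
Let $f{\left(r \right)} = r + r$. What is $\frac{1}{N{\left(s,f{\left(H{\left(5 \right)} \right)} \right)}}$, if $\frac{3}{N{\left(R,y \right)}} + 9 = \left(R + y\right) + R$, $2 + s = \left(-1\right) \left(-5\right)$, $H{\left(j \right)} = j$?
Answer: $\frac{7}{3} \approx 2.3333$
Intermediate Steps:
$f{\left(r \right)} = 2 r$
$s = 3$ ($s = -2 - -5 = -2 + 5 = 3$)
$N{\left(R,y \right)} = \frac{3}{-9 + y + 2 R}$ ($N{\left(R,y \right)} = \frac{3}{-9 + \left(\left(R + y\right) + R\right)} = \frac{3}{-9 + \left(y + 2 R\right)} = \frac{3}{-9 + y + 2 R}$)
$\frac{1}{N{\left(s,f{\left(H{\left(5 \right)} \right)} \right)}} = \frac{1}{3 \frac{1}{-9 + 2 \cdot 5 + 2 \cdot 3}} = \frac{1}{3 \frac{1}{-9 + 10 + 6}} = \frac{1}{3 \cdot \frac{1}{7}} = \frac{1}{\frac{3}{7}} = \frac{7}{3}$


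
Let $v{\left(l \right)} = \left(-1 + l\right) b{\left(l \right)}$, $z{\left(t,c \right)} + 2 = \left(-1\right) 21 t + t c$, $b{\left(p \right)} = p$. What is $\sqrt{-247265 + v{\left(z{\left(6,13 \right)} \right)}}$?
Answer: $i \sqrt{244715} \approx 494.69 i$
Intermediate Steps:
$z{\left(t,c \right)} = -2 - 21 t + c t$ ($z{\left(t,c \right)} = -2 + \left(\left(-1\right) 21 t + t c\right) = -2 + \left(- 21 t + c t\right) = -2 - 21 t + c t$)
$v{\left(l \right)} = l \left(-1 + l\right)$ ($v{\left(l \right)} = \left(-1 + l\right) l = l \left(-1 + l\right)$)
$\sqrt{-247265 + v{\left(z{\left(6,13 \right)} \right)}} = \sqrt{-247265 + \left(-2 - 126 + 13 \cdot 6\right) \left(-1 - 50\right)} = \sqrt{-247265 + \left(-2 - 126 + 78\right) \left(-1 - 50\right)} = \sqrt{-247265 - 50 \left(-1 - 50\right)} = \sqrt{-247265 - -2550} = \sqrt{-247265 + 2550} = \sqrt{-244715} = i \sqrt{244715}$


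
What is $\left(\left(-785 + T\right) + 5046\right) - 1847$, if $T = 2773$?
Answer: $5187$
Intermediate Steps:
$\left(\left(-785 + T\right) + 5046\right) - 1847 = \left(\left(-785 + 2773\right) + 5046\right) - 1847 = \left(1988 + 5046\right) - 1847 = 7034 - 1847 = 5187$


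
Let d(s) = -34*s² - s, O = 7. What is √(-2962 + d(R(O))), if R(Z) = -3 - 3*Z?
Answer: I*√22522 ≈ 150.07*I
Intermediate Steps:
d(s) = -s - 34*s²
√(-2962 + d(R(O))) = √(-2962 - (-3 - 3*7)*(1 + 34*(-3 - 3*7))) = √(-2962 - (-3 - 21)*(1 + 34*(-3 - 21))) = √(-2962 - 1*(-24)*(1 + 34*(-24))) = √(-2962 - 1*(-24)*(1 - 816)) = √(-2962 - 1*(-24)*(-815)) = √(-2962 - 19560) = √(-22522) = I*√22522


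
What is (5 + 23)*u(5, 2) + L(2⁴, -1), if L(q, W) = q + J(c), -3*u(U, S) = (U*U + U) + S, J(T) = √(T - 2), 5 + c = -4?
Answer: -848/3 + I*√11 ≈ -282.67 + 3.3166*I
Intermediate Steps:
c = -9 (c = -5 - 4 = -9)
J(T) = √(-2 + T)
u(U, S) = -S/3 - U/3 - U²/3 (u(U, S) = -((U*U + U) + S)/3 = -((U² + U) + S)/3 = -((U + U²) + S)/3 = -(S + U + U²)/3 = -S/3 - U/3 - U²/3)
L(q, W) = q + I*√11 (L(q, W) = q + √(-2 - 9) = q + √(-11) = q + I*√11)
(5 + 23)*u(5, 2) + L(2⁴, -1) = (5 + 23)*(-⅓*2 - ⅓*5 - ⅓*5²) + (2⁴ + I*√11) = 28*(-⅔ - 5/3 - ⅓*25) + (16 + I*√11) = 28*(-⅔ - 5/3 - 25/3) + (16 + I*√11) = 28*(-32/3) + (16 + I*√11) = -896/3 + (16 + I*√11) = -848/3 + I*√11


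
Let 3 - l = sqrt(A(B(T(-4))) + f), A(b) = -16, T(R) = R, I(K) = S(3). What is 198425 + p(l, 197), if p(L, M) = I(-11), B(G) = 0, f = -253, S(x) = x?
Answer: 198428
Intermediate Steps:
I(K) = 3
l = 3 - I*sqrt(269) (l = 3 - sqrt(-16 - 253) = 3 - sqrt(-269) = 3 - I*sqrt(269) ≈ 3.0 - 16.401*I)
p(L, M) = 3
198425 + p(l, 197) = 198425 + 3 = 198428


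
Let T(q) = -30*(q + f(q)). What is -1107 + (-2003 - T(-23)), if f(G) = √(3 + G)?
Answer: -3800 + 60*I*√5 ≈ -3800.0 + 134.16*I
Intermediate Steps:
T(q) = -30*q - 30*√(3 + q) (T(q) = -30*(q + √(3 + q)) = -30*q - 30*√(3 + q))
-1107 + (-2003 - T(-23)) = -1107 + (-2003 - (-30*(-23) - 30*√(3 - 23))) = -1107 + (-2003 - (690 - 60*I*√5)) = -1107 + (-2003 + (-690 + 60*I*√5)) = -1107 + (-2693 + 60*I*√5) = -3800 + 60*I*√5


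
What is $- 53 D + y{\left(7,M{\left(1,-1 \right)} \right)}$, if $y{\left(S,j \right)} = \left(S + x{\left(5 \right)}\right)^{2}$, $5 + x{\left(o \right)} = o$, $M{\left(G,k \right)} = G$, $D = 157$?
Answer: $-8272$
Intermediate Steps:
$x{\left(o \right)} = -5 + o$
$y{\left(S,j \right)} = S^{2}$ ($y{\left(S,j \right)} = \left(S + \left(-5 + 5\right)\right)^{2} = \left(S + 0\right)^{2} = S^{2}$)
$- 53 D + y{\left(7,M{\left(1,-1 \right)} \right)} = \left(-53\right) 157 + 7^{2} = -8321 + 49 = -8272$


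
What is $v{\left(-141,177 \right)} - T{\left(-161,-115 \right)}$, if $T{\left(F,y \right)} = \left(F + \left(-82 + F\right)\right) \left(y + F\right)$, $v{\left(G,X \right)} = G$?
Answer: $-111645$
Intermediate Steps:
$T{\left(F,y \right)} = \left(-82 + 2 F\right) \left(F + y\right)$
$v{\left(-141,177 \right)} - T{\left(-161,-115 \right)} = -141 - \left(\left(-82\right) \left(-161\right) - -9430 + 2 \left(-161\right)^{2} + 2 \left(-161\right) \left(-115\right)\right) = -141 - \left(13202 + 9430 + 2 \cdot 25921 + 37030\right) = -141 - \left(13202 + 9430 + 51842 + 37030\right) = -141 - 111504 = -111645$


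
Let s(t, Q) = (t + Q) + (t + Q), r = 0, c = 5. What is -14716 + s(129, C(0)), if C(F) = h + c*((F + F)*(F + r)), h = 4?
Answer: -14450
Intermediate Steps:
C(F) = 4 + 10*F² (C(F) = 4 + 5*((F + F)*(F + 0)) = 4 + 5*((2*F)*F) = 4 + 5*(2*F²) = 4 + 10*F²)
s(t, Q) = 2*Q + 2*t (s(t, Q) = (Q + t) + (Q + t) = 2*Q + 2*t)
-14716 + s(129, C(0)) = -14716 + (2*(4 + 10*0²) + 2*129) = -14716 + (2*(4 + 10*0) + 258) = -14716 + (2*(4 + 0) + 258) = -14716 + (2*4 + 258) = -14716 + (8 + 258) = -14716 + 266 = -14450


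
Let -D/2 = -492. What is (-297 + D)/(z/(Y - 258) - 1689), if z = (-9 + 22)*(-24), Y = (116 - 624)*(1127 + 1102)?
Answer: -129681555/318824033 ≈ -0.40675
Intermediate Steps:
D = 984 (D = -2*(-492) = 984)
Y = -1132332 (Y = -508*2229 = -1132332)
z = -312 (z = 13*(-24) = -312)
(-297 + D)/(z/(Y - 258) - 1689) = (-297 + 984)/(-312/(-1132332 - 258) - 1689) = 687/(-312/(-1132590) - 1689) = 687/(-312*(-1/1132590) - 1689) = 687/(52/188765 - 1689) = 687/(-318824033/188765) = 687*(-188765/318824033) = -129681555/318824033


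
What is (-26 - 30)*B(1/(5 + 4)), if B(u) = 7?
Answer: -392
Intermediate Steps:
(-26 - 30)*B(1/(5 + 4)) = (-26 - 30)*7 = -56*7 = -392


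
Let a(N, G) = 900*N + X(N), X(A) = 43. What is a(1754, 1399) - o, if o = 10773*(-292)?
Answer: 4724359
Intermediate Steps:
o = -3145716
a(N, G) = 43 + 900*N (a(N, G) = 900*N + 43 = 43 + 900*N)
a(1754, 1399) - o = (43 + 900*1754) - 1*(-3145716) = (43 + 1578600) + 3145716 = 1578643 + 3145716 = 4724359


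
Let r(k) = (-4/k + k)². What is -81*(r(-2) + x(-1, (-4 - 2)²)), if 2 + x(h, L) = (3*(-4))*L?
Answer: 35154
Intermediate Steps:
x(h, L) = -2 - 12*L (x(h, L) = -2 + (3*(-4))*L = -2 - 12*L)
r(k) = (k - 4/k)²
-81*(r(-2) + x(-1, (-4 - 2)²)) = -81*((-4 + (-2)²)²/(-2)² + (-2 - 12*(-4 - 2)²)) = -81*((-4 + 4)²/4 + (-2 - 12*(-6)²)) = -81*((¼)*0² + (-2 - 12*36)) = -81*((¼)*0 + (-2 - 432)) = -81*(0 - 434) = -81*(-434) = 35154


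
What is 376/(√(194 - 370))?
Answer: -94*I*√11/11 ≈ -28.342*I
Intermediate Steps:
376/(√(194 - 370)) = 376/(√(-176)) = 376/((4*I*√11)) = 376*(-I*√11/44) = -94*I*√11/11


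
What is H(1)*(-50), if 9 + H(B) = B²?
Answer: 400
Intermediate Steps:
H(B) = -9 + B²
H(1)*(-50) = (-9 + 1²)*(-50) = (-9 + 1)*(-50) = -8*(-50) = 400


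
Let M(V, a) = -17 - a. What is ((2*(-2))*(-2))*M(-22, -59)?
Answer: 336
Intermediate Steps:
((2*(-2))*(-2))*M(-22, -59) = ((2*(-2))*(-2))*(-17 - 1*(-59)) = (-4*(-2))*(-17 + 59) = 8*42 = 336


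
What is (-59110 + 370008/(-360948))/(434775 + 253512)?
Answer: -1778000524/20702984673 ≈ -0.085881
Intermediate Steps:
(-59110 + 370008/(-360948))/(434775 + 253512) = (-59110 + 370008*(-1/360948))/688287 = (-59110 - 30834/30079)*(1/688287) = -1778000524/30079*1/688287 = -1778000524/20702984673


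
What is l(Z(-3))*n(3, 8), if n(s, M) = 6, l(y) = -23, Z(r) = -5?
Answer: -138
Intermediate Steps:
l(Z(-3))*n(3, 8) = -23*6 = -138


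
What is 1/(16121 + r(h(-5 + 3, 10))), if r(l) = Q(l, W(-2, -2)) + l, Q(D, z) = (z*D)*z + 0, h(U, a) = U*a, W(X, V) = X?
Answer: 1/16021 ≈ 6.2418e-5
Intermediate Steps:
Q(D, z) = D*z² (Q(D, z) = (D*z)*z + 0 = D*z² + 0 = D*z²)
r(l) = 5*l (r(l) = l*(-2)² + l = l*4 + l = 4*l + l = 5*l)
1/(16121 + r(h(-5 + 3, 10))) = 1/(16121 + 5*((-5 + 3)*10)) = 1/(16121 + 5*(-2*10)) = 1/(16121 + 5*(-20)) = 1/(16121 - 100) = 1/16021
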